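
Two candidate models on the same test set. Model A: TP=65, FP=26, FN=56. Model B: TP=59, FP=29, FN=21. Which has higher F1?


Model A: P=65/91=0.7143, R=65/121=0.5372, F1=2PR/(P+R)=2TP/(2TP+FP+FN)=130/212=0.6132
Model B: P=59/88=0.6705, R=59/80=0.7375, F1=2PR/(P+R)=2TP/(2TP+FP+FN)=118/168=0.7024
0.6132 < 0.7024 → Model B

Model B


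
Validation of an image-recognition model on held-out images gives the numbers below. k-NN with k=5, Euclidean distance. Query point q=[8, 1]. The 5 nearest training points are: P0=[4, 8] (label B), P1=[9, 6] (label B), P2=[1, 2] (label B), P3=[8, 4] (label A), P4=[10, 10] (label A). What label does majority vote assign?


d(q,P0) = 8.0623  (label B)
d(q,P1) = 5.099  (label B)
d(q,P2) = 7.0711  (label B)
d(q,P3) = 3.0  (label A)
d(q,P4) = 9.2195  (label A)
Votes: A=2, B=3
Majority → B

B


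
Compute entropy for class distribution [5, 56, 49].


Probabilities: [5/110, 56/110, 49/110] ≈ [0.0455, 0.5091, 0.4455]
H = -((5/110)·log₂(5/110) + (56/110)·log₂(56/110) + (49/110)·log₂(49/110))
  = 1.2182 bits

1.2182 bits


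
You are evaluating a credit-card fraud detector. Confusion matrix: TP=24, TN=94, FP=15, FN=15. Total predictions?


Total = TP + TN + FP + FN
= 24 + 94 + 15 + 15
= 148
(Predicted positive: 39, predicted negative: 109)

148


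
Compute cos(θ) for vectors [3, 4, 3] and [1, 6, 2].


A·B = 3·1 + 4·6 + 3·2 = 33
‖A‖ = √34 = 5.831, ‖B‖ = √41 = 6.4031
cos = 33/(√34·√41) = 33/√1394 = 0.8839

0.8839


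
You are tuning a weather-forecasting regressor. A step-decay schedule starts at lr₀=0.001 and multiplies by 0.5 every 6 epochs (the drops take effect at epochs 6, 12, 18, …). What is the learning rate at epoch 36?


n_drops = ⌊36/6⌋ = 6
lr = 0.001·0.5^6 = 0.001·0.015625 = 0.000015625

0.000015625


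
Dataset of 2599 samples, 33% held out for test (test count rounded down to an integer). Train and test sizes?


Test = ⌊2599·33/100⌋ = 857
Train = 2599 - 857 = 1742

Train: 1742, Test: 857


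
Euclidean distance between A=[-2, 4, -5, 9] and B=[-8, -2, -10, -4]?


d = √((-2+ 8)² + (4+ 2)² + (-5+ 10)² + (9+ 4)²)
  = √(36 + 36 + 25 + 169)
  = √266 = 16.3095

16.3095


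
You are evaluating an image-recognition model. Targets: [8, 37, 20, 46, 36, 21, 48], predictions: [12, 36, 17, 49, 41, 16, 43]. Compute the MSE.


Squared errors: (8-12)²=16, (37-36)²=1, (20-17)²=9, (46-49)²=9, (36-41)²=25, (21-16)²=25, (48-43)²=25
Sum = 110
MSE = 110/7 = 110/7

110/7


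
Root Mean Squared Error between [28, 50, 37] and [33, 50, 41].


MSE = 41/3 = 13.6667
RMSE = √(41/3) = 3.6968

3.6968


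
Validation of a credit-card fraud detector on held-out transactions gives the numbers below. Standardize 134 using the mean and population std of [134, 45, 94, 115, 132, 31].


μ = 91.8333, σ = 40.4698
z = (134 - 91.8333)/40.4698 = 1.0419

1.0419


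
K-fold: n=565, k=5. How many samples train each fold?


Fold size = 565/5 = 113
Training per fold = 565 - 113 = 452

452


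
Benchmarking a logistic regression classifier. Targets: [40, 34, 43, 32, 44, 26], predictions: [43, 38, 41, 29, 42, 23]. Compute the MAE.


Absolute errors: |40-43|=3, |34-38|=4, |43-41|=2, |32-29|=3, |44-42|=2, |26-23|=3
Sum = 17
MAE = 17/6 = 17/6

17/6


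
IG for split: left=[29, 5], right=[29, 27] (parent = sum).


Parent = [58, 32], H_parent = 0.9389
H_left = 0.6024 (n=34), H_right = 0.9991 (n=56)
H_children = (34/90)·0.6024 + (56/90)·0.9991 = 0.8492
IG = 0.9389 - 0.8492 = 0.0897

0.0897


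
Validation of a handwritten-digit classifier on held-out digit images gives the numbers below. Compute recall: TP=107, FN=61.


Recall = TP/(TP+FN)
= 107/(107+61)
= 107/168 = 63.69%

63.69%


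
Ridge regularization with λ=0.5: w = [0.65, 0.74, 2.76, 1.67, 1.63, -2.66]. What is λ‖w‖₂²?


‖w‖₂² = (0.65)² + (0.74)² + (2.76)² + (1.67)² + (1.63)² + (-2.66)²
     = 0.4225 + 0.5476 + 7.6176 + 2.7889 + 2.6569 + 7.0756
     = 21.1091
λ·‖w‖₂² = 0.5·21.1091 = 10.55455

10.55455


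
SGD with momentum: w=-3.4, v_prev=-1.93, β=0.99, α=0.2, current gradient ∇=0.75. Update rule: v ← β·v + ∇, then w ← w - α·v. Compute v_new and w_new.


v_new = 0.99·-1.93 + 0.75 = -1.9107 + 0.75 = -1.1607
w_new = -3.4 - 0.2·-1.1607 = -3.4 + 0.23214 = -3.16786

v_new=-1.1607, w_new=-3.16786


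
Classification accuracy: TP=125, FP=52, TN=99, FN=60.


Accuracy = (TP+TN)/(TP+TN+FP+FN)
= (125+99)/(336)
= 224/336 = 66.67%

66.67%


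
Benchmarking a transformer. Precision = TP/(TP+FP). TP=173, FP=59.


Precision = TP/(TP+FP)
= 173/(173+59)
= 173/232 = 74.57%

74.57%


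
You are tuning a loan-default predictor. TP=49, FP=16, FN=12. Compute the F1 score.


Precision = 49/65 = 0.7538
Recall = 49/61 = 0.8033
F1 = 2·P·R/(P+R) = 2·TP/(2·TP+FP+FN) = 98/(98+16+12) = 98/126 = 0.7778

0.7778


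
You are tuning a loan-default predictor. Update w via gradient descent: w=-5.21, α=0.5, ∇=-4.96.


w_new = w - α·∇
= -5.21 - 0.5·-4.96
= -5.21 + 2.48
= -2.73

-2.73


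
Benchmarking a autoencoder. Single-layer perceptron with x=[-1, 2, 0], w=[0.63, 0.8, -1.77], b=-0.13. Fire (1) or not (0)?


z = (-1)·(0.63) + (2)·(0.8) + (0)·(-1.77) - 0.13
  = 0.84
step(z) = 1 (z≥0)

1


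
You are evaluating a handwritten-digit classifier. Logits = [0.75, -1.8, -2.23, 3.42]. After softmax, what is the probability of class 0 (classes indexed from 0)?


Exponentials: e^0.75=2.117, e^-1.8=0.1653, e^-2.23=0.1075, e^3.42=30.5694
Sum = 32.9592
Softmax = [0.0642, 0.005, 0.0033, 0.9275]
p[0] = 2.117/32.9592 = 0.0642

0.0642


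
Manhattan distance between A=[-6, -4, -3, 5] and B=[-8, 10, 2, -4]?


d = |-6+ 8| + |-4-10| + |-3-2| + |5+ 4|
  = 2 + 14 + 5 + 9
  = 30

30


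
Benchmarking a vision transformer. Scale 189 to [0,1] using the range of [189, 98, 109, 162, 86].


min=86, max=189
(189-86)/(189-86) = 103/103 = 1.0

1.0


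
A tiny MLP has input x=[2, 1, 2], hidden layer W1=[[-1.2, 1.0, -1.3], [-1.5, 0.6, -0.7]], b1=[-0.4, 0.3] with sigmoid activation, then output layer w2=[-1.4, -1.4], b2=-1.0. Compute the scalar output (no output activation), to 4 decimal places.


z1[0] = (-1.2)·(2) + (1.0)·(1) + (-1.3)·(2) - 0.4 = -4.4
z1[1] = (-1.5)·(2) + (0.6)·(1) + (-0.7)·(2) + 0.3 = -3.5
h = sigmoid(z1) = [0.0121, 0.0293]
output = (-1.4)·(0.0121) + (-1.4)·(0.0293) - 1.0 = -1.058

-1.058


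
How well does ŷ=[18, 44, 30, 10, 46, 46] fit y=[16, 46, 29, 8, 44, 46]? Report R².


ȳ = 31.5
SS_res = Σ(y-ŷ)² = 17
SS_tot = Σ(y-ȳ)² = 1375.5
R² = 1 - SS_res/SS_tot = 1 - 0.0124 = 0.9876

0.9876


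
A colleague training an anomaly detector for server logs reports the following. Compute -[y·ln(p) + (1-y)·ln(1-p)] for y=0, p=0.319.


BCE = -[y·ln(p) + (1-y)·ln(1-p)]
= -0 - 1·ln(1-0.319)
= -ln(0.681) = 0.3842

0.3842


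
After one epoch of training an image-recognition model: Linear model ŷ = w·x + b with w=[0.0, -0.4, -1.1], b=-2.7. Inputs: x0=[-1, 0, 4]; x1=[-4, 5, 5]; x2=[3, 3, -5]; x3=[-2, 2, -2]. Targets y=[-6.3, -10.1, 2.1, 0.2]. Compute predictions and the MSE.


ŷ0 = (0.0)·(-1) + (-0.4)·(0) + (-1.1)·(4) - 2.7 = -7.1
ŷ1 = (0.0)·(-4) + (-0.4)·(5) + (-1.1)·(5) - 2.7 = -10.2
ŷ2 = (0.0)·(3) + (-0.4)·(3) + (-1.1)·(-5) - 2.7 = 1.6
ŷ3 = (0.0)·(-2) + (-0.4)·(2) + (-1.1)·(-2) - 2.7 = -1.3
errors² = [0.64, 0.01, 0.25, 2.25]
MSE = 3.1500/4 = 0.7875

0.7875


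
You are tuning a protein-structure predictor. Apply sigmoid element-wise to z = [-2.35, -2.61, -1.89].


σ(-2.35) = 1/(1+e^2.35) = 0.0871
σ(-2.61) = 1/(1+e^2.61) = 0.0685
σ(-1.89) = 1/(1+e^1.89) = 0.1312
result = [0.0871, 0.0685, 0.1312]

[0.0871, 0.0685, 0.1312]


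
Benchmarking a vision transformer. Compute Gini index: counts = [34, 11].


Probabilities: [34/45, 11/45] ≈ [0.7556, 0.2444]
Σpᵢ² = (1156 + 121)/45² = 1277/2025
Gini = 1 - Σpᵢ² = 1 - 1277/2025 = 0.3694

0.3694


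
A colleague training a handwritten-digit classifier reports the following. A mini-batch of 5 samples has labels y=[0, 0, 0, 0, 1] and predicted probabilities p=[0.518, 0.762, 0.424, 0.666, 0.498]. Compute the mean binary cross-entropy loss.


L[0] = -ln(1-0.518) = -ln(0.482) = 0.7298
L[1] = -ln(1-0.762) = -ln(0.238) = 1.4355
L[2] = -ln(1-0.424) = -ln(0.576) = 0.5516
L[3] = -ln(1-0.666) = -ln(0.334) = 1.0966
L[4] = -ln(0.498) = 0.6972
mean = (0.7298 + 1.4355 + 0.5516 + 1.0966 + 0.6972)/5 = 0.9021

0.9021


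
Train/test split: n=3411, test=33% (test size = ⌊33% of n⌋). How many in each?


Test = ⌊3411·33/100⌋ = 1125
Train = 3411 - 1125 = 2286

Train: 2286, Test: 1125


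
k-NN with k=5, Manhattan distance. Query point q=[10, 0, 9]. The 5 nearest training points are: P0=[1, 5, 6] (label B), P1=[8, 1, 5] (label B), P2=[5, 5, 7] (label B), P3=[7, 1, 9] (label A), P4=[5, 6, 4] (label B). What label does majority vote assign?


d(q,P0) = 17  (label B)
d(q,P1) = 7  (label B)
d(q,P2) = 12  (label B)
d(q,P3) = 4  (label A)
d(q,P4) = 16  (label B)
Votes: A=1, B=4
Majority → B

B


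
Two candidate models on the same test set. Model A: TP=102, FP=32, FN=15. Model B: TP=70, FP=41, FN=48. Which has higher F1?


Model A: P=102/134=0.7612, R=102/117=0.8718, F1=2PR/(P+R)=2TP/(2TP+FP+FN)=204/251=0.8127
Model B: P=70/111=0.6306, R=70/118=0.5932, F1=2PR/(P+R)=2TP/(2TP+FP+FN)=140/229=0.6114
0.8127 > 0.6114 → Model A

Model A


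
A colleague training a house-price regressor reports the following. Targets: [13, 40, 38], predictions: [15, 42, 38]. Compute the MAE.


Absolute errors: |13-15|=2, |40-42|=2, |38-38|=0
Sum = 4
MAE = 4/3 = 4/3

4/3


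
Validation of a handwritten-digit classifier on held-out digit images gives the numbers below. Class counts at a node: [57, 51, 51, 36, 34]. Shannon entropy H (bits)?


Probabilities: [57/229, 51/229, 51/229, 36/229, 34/229] ≈ [0.2489, 0.2227, 0.2227, 0.1572, 0.1485]
H = -((57/229)·log₂(57/229) + (51/229)·log₂(51/229) + (51/229)·log₂(51/229) + (36/229)·log₂(36/229) + (34/229)·log₂(34/229))
  = 2.2927 bits

2.2927 bits


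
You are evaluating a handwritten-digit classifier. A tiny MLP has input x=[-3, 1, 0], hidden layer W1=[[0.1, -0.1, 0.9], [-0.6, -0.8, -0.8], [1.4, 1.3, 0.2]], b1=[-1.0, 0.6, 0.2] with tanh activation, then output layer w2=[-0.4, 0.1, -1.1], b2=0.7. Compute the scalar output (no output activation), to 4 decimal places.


z1[0] = (0.1)·(-3) + (-0.1)·(1) + (0.9)·(0) - 1.0 = -1.4
z1[1] = (-0.6)·(-3) + (-0.8)·(1) + (-0.8)·(0) + 0.6 = 1.6
z1[2] = (1.4)·(-3) + (1.3)·(1) + (0.2)·(0) + 0.2 = -2.7
h = tanh(z1) = [-0.8854, 0.9217, -0.991]
output = (-0.4)·(-0.8854) + (0.1)·(0.9217) + (-1.1)·(-0.991) + 0.7 = 2.2364

2.2364


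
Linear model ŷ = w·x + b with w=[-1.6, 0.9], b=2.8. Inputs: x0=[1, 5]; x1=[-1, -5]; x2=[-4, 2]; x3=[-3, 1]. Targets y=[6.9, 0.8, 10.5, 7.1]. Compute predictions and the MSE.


ŷ0 = (-1.6)·(1) + (0.9)·(5) + 2.8 = 5.7
ŷ1 = (-1.6)·(-1) + (0.9)·(-5) + 2.8 = -0.1
ŷ2 = (-1.6)·(-4) + (0.9)·(2) + 2.8 = 11.0
ŷ3 = (-1.6)·(-3) + (0.9)·(1) + 2.8 = 8.5
errors² = [1.44, 0.81, 0.25, 1.96]
MSE = 4.4600/4 = 1.115

1.115


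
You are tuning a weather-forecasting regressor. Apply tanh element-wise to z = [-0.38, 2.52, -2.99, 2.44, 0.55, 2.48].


tanh(-0.38) = -0.3627
tanh(2.52) = 0.9871
tanh(-2.99) = -0.995
tanh(2.44) = 0.9849
tanh(0.55) = 0.5005
tanh(2.48) = 0.9861
result = [-0.3627, 0.9871, -0.995, 0.9849, 0.5005, 0.9861]

[-0.3627, 0.9871, -0.995, 0.9849, 0.5005, 0.9861]


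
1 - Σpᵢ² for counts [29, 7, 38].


Probabilities: [29/74, 7/74, 38/74] ≈ [0.3919, 0.0946, 0.5135]
Σpᵢ² = (841 + 49 + 1444)/74² = 2334/5476
Gini = 1 - Σpᵢ² = 1 - 2334/5476 = 0.5738

0.5738


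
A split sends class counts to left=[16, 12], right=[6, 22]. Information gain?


Parent = [22, 34], H_parent = 0.9666
H_left = 0.9852 (n=28), H_right = 0.7496 (n=28)
H_children = (28/56)·0.9852 + (28/56)·0.7496 = 0.8674
IG = 0.9666 - 0.8674 = 0.0992

0.0992


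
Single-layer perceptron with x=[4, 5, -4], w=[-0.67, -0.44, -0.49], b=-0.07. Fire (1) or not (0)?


z = (4)·(-0.67) + (5)·(-0.44) + (-4)·(-0.49) - 0.07
  = -2.99
step(z) = 0 (z<0)

0


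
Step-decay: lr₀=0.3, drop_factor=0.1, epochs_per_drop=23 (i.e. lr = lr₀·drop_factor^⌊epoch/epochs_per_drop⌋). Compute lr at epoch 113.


n_drops = ⌊113/23⌋ = 4
lr = 0.3·0.1^4 = 0.3·0.0001 = 0.00003

0.00003


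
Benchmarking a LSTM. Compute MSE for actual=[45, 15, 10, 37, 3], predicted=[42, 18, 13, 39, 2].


Squared errors: (45-42)²=9, (15-18)²=9, (10-13)²=9, (37-39)²=4, (3-2)²=1
Sum = 32
MSE = 32/5 = 32/5

32/5


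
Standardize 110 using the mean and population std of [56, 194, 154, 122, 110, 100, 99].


μ = 119.2857, σ = 40.8297
z = (110 - 119.2857)/40.8297 = -0.2274

-0.2274


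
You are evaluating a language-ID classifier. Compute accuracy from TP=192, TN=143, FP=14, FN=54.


Accuracy = (TP+TN)/(TP+TN+FP+FN)
= (192+143)/(403)
= 335/403 = 83.13%

83.13%


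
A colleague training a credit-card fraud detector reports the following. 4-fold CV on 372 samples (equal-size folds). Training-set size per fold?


Fold size = 372/4 = 93
Training per fold = 372 - 93 = 279

279


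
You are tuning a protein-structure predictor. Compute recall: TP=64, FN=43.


Recall = TP/(TP+FN)
= 64/(64+43)
= 64/107 = 59.81%

59.81%


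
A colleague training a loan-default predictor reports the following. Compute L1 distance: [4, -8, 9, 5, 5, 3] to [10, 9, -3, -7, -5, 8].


d = |4-10| + |-8-9| + |9+ 3| + |5+ 7| + |5+ 5| + |3-8|
  = 6 + 17 + 12 + 12 + 10 + 5
  = 62

62


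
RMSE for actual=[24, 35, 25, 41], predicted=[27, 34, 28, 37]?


MSE = 35/4 = 8.75
RMSE = √(35/4) = 2.958

2.958


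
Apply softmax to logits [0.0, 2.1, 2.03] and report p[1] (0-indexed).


Exponentials: e^0.0=1, e^2.1=8.1662, e^2.03=7.6141
Sum = 16.7803
Softmax = [0.0596, 0.4867, 0.4538]
p[1] = 8.1662/16.7803 = 0.4867

0.4867


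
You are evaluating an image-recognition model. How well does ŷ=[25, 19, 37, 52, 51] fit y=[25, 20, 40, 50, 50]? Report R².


ȳ = 37
SS_res = Σ(y-ŷ)² = 15
SS_tot = Σ(y-ȳ)² = 780
R² = 1 - SS_res/SS_tot = 1 - 0.0192 = 0.9808

0.9808


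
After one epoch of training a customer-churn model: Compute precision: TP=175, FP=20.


Precision = TP/(TP+FP)
= 175/(175+20)
= 175/195 = 89.74%

89.74%


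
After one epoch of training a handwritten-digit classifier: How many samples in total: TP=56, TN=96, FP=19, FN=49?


Total = TP + TN + FP + FN
= 56 + 96 + 19 + 49
= 220
(Predicted positive: 75, predicted negative: 145)

220


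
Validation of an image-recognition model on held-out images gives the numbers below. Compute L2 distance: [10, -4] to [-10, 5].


d = √((10+ 10)² + (-4-5)²)
  = √(400 + 81)
  = √481 = 21.9317

21.9317


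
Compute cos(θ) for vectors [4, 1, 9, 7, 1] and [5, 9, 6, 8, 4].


A·B = 4·5 + 1·9 + 9·6 + 7·8 + 1·4 = 143
‖A‖ = √148 = 12.1655, ‖B‖ = √222 = 14.8997
cos = 143/(√148·√222) = 143/√32856 = 0.7889

0.7889


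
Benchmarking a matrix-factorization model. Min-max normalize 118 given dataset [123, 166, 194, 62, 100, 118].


min=62, max=194
(118-62)/(194-62) = 56/132 = 0.4242

0.4242


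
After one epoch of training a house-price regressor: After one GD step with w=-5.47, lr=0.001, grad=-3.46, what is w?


w_new = w - α·∇
= -5.47 - 0.001·-3.46
= -5.47 + 0.00346
= -5.46654

-5.46654


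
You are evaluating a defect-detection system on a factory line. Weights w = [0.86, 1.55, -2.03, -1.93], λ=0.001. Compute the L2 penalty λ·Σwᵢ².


‖w‖₂² = (0.86)² + (1.55)² + (-2.03)² + (-1.93)²
     = 0.7396 + 2.4025 + 4.1209 + 3.7249
     = 10.9879
λ·‖w‖₂² = 0.001·10.9879 = 0.010988

0.010988


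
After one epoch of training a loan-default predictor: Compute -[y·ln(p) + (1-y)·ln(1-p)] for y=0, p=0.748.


BCE = -[y·ln(p) + (1-y)·ln(1-p)]
= -0 - 1·ln(1-0.748)
= -ln(0.252) = 1.3783

1.3783


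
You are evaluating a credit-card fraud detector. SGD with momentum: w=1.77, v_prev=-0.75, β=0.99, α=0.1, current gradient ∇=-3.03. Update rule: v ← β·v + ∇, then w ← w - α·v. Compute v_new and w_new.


v_new = 0.99·-0.75 - 3.03 = -0.7425 - 3.03 = -3.7725
w_new = 1.77 - 0.1·-3.7725 = 1.77 + 0.37725 = 2.14725

v_new=-3.7725, w_new=2.14725


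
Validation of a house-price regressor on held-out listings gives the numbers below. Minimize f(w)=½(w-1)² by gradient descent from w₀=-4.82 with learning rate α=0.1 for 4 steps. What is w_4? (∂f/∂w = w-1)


step 1: grad = -4.82-1 = -5.82; w = -4.82 - 0.1·(-5.82) = -4.238
step 2: grad = -4.238-1 = -5.238; w = -4.238 - 0.1·(-5.238) = -3.7142
step 3: grad = -3.7142-1 = -4.7142; w = -3.7142 - 0.1·(-4.7142) = -3.24278
step 4: grad = -3.24278-1 = -4.24278; w = -3.24278 - 0.1·(-4.24278) = -2.818502

-2.818502


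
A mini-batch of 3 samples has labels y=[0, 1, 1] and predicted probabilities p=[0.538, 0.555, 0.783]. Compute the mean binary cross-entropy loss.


L[0] = -ln(1-0.538) = -ln(0.462) = 0.7722
L[1] = -ln(0.555) = 0.5888
L[2] = -ln(0.783) = 0.2446
mean = (0.7722 + 0.5888 + 0.2446)/3 = 0.5352

0.5352


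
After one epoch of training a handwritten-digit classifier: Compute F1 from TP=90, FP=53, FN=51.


Precision = 90/143 = 0.6294
Recall = 90/141 = 0.6383
F1 = 2·P·R/(P+R) = 2·TP/(2·TP+FP+FN) = 180/(180+53+51) = 180/284 = 0.6338

0.6338


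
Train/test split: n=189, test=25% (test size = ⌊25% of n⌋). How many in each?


Test = ⌊189·25/100⌋ = 47
Train = 189 - 47 = 142

Train: 142, Test: 47


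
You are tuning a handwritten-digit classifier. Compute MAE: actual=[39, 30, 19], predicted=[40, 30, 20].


Absolute errors: |39-40|=1, |30-30|=0, |19-20|=1
Sum = 2
MAE = 2/3 = 2/3

2/3


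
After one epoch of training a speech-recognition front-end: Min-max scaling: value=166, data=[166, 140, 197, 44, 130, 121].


min=44, max=197
(166-44)/(197-44) = 122/153 = 0.7974

0.7974


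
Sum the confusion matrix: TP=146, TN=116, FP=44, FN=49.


Total = TP + TN + FP + FN
= 146 + 116 + 44 + 49
= 355
(Predicted positive: 190, predicted negative: 165)

355


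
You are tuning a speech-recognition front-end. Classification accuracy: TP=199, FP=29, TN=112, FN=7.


Accuracy = (TP+TN)/(TP+TN+FP+FN)
= (199+112)/(347)
= 311/347 = 89.63%

89.63%


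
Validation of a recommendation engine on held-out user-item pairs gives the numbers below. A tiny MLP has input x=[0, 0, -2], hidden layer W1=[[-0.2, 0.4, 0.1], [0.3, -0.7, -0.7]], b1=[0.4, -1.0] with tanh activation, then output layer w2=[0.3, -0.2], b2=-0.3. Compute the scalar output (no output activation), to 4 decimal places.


z1[0] = (-0.2)·(0) + (0.4)·(0) + (0.1)·(-2) + 0.4 = 0.2
z1[1] = (0.3)·(0) + (-0.7)·(0) + (-0.7)·(-2) - 1.0 = 0.4
h = tanh(z1) = [0.1974, 0.3799]
output = (0.3)·(0.1974) + (-0.2)·(0.3799) - 0.3 = -0.3168

-0.3168


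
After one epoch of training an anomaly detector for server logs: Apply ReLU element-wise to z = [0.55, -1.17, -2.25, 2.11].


ReLU(0.55) = max(0, 0.55) = 0.55
ReLU(-1.17) = max(0, -1.17) = 0.0
ReLU(-2.25) = max(0, -2.25) = 0.0
ReLU(2.11) = max(0, 2.11) = 2.11
result = [0.55, 0.0, 0.0, 2.11]

[0.55, 0.0, 0.0, 2.11]


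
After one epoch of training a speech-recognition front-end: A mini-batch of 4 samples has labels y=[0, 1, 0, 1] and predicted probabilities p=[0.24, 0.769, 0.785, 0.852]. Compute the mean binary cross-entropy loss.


L[0] = -ln(1-0.24) = -ln(0.76) = 0.2744
L[1] = -ln(0.769) = 0.2627
L[2] = -ln(1-0.785) = -ln(0.215) = 1.5371
L[3] = -ln(0.852) = 0.1602
mean = (0.2744 + 0.2627 + 1.5371 + 0.1602)/4 = 0.5586

0.5586


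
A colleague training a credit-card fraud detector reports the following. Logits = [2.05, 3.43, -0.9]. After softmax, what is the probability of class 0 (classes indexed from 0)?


Exponentials: e^2.05=7.7679, e^3.43=30.8766, e^-0.9=0.4066
Sum = 39.0511
Softmax = [0.1989, 0.7907, 0.0104]
p[0] = 7.7679/39.0511 = 0.1989

0.1989


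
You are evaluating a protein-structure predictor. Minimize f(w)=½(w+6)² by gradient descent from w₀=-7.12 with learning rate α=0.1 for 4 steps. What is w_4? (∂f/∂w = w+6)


step 1: grad = -7.12+6 = -1.12; w = -7.12 - 0.1·(-1.12) = -7.008
step 2: grad = -7.008+6 = -1.008; w = -7.008 - 0.1·(-1.008) = -6.9072
step 3: grad = -6.9072+6 = -0.9072; w = -6.9072 - 0.1·(-0.9072) = -6.81648
step 4: grad = -6.81648+6 = -0.81648; w = -6.81648 - 0.1·(-0.81648) = -6.734832

-6.734832


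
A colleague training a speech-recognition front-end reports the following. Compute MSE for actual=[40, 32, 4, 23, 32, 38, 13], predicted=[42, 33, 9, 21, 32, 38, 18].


Squared errors: (40-42)²=4, (32-33)²=1, (4-9)²=25, (23-21)²=4, (32-32)²=0, (38-38)²=0, (13-18)²=25
Sum = 59
MSE = 59/7 = 59/7

59/7


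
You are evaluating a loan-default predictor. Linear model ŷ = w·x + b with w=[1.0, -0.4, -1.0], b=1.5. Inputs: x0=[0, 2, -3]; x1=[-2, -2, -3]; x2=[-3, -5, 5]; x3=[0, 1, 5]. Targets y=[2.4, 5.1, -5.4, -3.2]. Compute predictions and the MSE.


ŷ0 = (1.0)·(0) + (-0.4)·(2) + (-1.0)·(-3) + 1.5 = 3.7
ŷ1 = (1.0)·(-2) + (-0.4)·(-2) + (-1.0)·(-3) + 1.5 = 3.3
ŷ2 = (1.0)·(-3) + (-0.4)·(-5) + (-1.0)·(5) + 1.5 = -4.5
ŷ3 = (1.0)·(0) + (-0.4)·(1) + (-1.0)·(5) + 1.5 = -3.9
errors² = [1.69, 3.24, 0.81, 0.49]
MSE = 6.2300/4 = 1.5575

1.5575


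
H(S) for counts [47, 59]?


Probabilities: [47/106, 59/106] ≈ [0.4434, 0.5566]
H = -((47/106)·log₂(47/106) + (59/106)·log₂(59/106))
  = 0.9907 bits

0.9907 bits


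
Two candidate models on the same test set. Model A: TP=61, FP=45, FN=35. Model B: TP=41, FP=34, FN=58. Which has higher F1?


Model A: P=61/106=0.5755, R=61/96=0.6354, F1=2PR/(P+R)=2TP/(2TP+FP+FN)=122/202=0.604
Model B: P=41/75=0.5467, R=41/99=0.4141, F1=2PR/(P+R)=2TP/(2TP+FP+FN)=82/174=0.4713
0.604 > 0.4713 → Model A

Model A


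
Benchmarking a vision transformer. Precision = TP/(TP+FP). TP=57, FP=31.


Precision = TP/(TP+FP)
= 57/(57+31)
= 57/88 = 64.77%

64.77%


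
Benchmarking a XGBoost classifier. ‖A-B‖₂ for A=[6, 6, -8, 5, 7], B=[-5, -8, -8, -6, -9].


d = √((6+ 5)² + (6+ 8)² + (-8+ 8)² + (5+ 6)² + (7+ 9)²)
  = √(121 + 196 + 0 + 121 + 256)
  = √694 = 26.3439

26.3439


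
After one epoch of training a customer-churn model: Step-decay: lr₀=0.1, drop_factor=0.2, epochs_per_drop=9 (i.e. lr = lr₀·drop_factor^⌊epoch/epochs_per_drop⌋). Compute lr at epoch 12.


n_drops = ⌊12/9⌋ = 1
lr = 0.1·0.2^1 = 0.1·0.2 = 0.02

0.02


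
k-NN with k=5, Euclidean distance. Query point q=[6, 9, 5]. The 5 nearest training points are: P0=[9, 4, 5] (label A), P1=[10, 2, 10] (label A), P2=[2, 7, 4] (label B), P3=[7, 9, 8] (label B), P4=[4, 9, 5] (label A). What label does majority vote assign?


d(q,P0) = 5.831  (label A)
d(q,P1) = 9.4868  (label A)
d(q,P2) = 4.5826  (label B)
d(q,P3) = 3.1623  (label B)
d(q,P4) = 2.0  (label A)
Votes: A=3, B=2
Majority → A

A


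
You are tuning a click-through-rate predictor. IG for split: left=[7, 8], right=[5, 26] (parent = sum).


Parent = [12, 34], H_parent = 0.8281
H_left = 0.9968 (n=15), H_right = 0.6374 (n=31)
H_children = (15/46)·0.9968 + (31/46)·0.6374 = 0.7546
IG = 0.8281 - 0.7546 = 0.0735

0.0735


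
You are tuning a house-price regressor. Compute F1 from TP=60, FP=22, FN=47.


Precision = 60/82 = 0.7317
Recall = 60/107 = 0.5607
F1 = 2·P·R/(P+R) = 2·TP/(2·TP+FP+FN) = 120/(120+22+47) = 120/189 = 0.6349

0.6349


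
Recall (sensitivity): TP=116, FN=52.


Recall = TP/(TP+FN)
= 116/(116+52)
= 116/168 = 69.05%

69.05%


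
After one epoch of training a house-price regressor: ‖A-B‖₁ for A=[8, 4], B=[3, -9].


d = |8-3| + |4+ 9|
  = 5 + 13
  = 18

18


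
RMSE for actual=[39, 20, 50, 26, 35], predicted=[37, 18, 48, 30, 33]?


MSE = 32/5 = 6.4
RMSE = √(32/5) = 2.5298

2.5298


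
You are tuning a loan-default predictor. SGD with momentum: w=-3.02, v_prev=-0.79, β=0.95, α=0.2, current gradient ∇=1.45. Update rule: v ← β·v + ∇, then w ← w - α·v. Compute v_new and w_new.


v_new = 0.95·-0.79 + 1.45 = -0.7505 + 1.45 = 0.6995
w_new = -3.02 - 0.2·0.6995 = -3.02 - 0.1399 = -3.1599

v_new=0.6995, w_new=-3.1599


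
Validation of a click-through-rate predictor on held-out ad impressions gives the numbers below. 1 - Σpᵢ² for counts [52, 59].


Probabilities: [52/111, 59/111] ≈ [0.4685, 0.5315]
Σpᵢ² = (2704 + 3481)/111² = 6185/12321
Gini = 1 - Σpᵢ² = 1 - 6185/12321 = 0.498

0.498


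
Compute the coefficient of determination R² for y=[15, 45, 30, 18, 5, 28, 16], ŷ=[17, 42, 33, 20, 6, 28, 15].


ȳ = 22.4286
SS_res = Σ(y-ŷ)² = 28
SS_tot = Σ(y-ȳ)² = 1017.71
R² = 1 - SS_res/SS_tot = 1 - 0.0275 = 0.9725

0.9725


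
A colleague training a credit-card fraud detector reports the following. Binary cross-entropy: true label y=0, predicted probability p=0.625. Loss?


BCE = -[y·ln(p) + (1-y)·ln(1-p)]
= -0 - 1·ln(1-0.625)
= -ln(0.375) = 0.9808

0.9808


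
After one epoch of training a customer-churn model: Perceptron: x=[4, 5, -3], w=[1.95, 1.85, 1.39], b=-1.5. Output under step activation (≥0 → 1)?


z = (4)·(1.95) + (5)·(1.85) + (-3)·(1.39) - 1.5
  = 11.38
step(z) = 1 (z≥0)

1


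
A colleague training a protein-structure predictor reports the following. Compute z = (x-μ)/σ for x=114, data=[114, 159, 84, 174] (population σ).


μ = 132.75, σ = 35.7727
z = (114 - 132.75)/35.7727 = -0.5241

-0.5241


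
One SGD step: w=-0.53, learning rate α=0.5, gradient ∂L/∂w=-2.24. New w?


w_new = w - α·∇
= -0.53 - 0.5·-2.24
= -0.53 + 1.12
= 0.59

0.59


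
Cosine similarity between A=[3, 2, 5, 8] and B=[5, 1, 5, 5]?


A·B = 3·5 + 2·1 + 5·5 + 8·5 = 82
‖A‖ = √102 = 10.0995, ‖B‖ = √76 = 8.7178
cos = 82/(√102·√76) = 82/√7752 = 0.9313

0.9313


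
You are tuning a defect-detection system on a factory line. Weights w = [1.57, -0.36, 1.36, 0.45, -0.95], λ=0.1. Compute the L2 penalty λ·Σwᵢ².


‖w‖₂² = (1.57)² + (-0.36)² + (1.36)² + (0.45)² + (-0.95)²
     = 2.4649 + 0.1296 + 1.8496 + 0.2025 + 0.9025
     = 5.5491
λ·‖w‖₂² = 0.1·5.5491 = 0.55491

0.55491


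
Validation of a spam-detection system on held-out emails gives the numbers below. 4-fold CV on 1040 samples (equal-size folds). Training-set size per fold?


Fold size = 1040/4 = 260
Training per fold = 1040 - 260 = 780

780


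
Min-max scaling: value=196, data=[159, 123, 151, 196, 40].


min=40, max=196
(196-40)/(196-40) = 156/156 = 1.0

1.0


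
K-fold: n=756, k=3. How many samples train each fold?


Fold size = 756/3 = 252
Training per fold = 756 - 252 = 504

504


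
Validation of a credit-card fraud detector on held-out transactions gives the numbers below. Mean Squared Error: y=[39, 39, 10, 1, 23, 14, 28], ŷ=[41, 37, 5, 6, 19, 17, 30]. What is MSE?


Squared errors: (39-41)²=4, (39-37)²=4, (10-5)²=25, (1-6)²=25, (23-19)²=16, (14-17)²=9, (28-30)²=4
Sum = 87
MSE = 87/7 = 87/7

87/7


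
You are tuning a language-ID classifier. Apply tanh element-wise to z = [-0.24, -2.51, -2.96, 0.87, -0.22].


tanh(-0.24) = -0.2355
tanh(-2.51) = -0.9869
tanh(-2.96) = -0.9946
tanh(0.87) = 0.7014
tanh(-0.22) = -0.2165
result = [-0.2355, -0.9869, -0.9946, 0.7014, -0.2165]

[-0.2355, -0.9869, -0.9946, 0.7014, -0.2165]


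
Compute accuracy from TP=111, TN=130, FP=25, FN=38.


Accuracy = (TP+TN)/(TP+TN+FP+FN)
= (111+130)/(304)
= 241/304 = 79.28%

79.28%


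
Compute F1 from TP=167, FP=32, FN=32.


Precision = 167/199 = 0.8392
Recall = 167/199 = 0.8392
F1 = 2·P·R/(P+R) = 2·TP/(2·TP+FP+FN) = 334/(334+32+32) = 334/398 = 0.8392

0.8392


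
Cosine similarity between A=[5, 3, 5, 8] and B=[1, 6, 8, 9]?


A·B = 5·1 + 3·6 + 5·8 + 8·9 = 135
‖A‖ = √123 = 11.0905, ‖B‖ = √182 = 13.4907
cos = 135/(√123·√182) = 135/√22386 = 0.9023

0.9023


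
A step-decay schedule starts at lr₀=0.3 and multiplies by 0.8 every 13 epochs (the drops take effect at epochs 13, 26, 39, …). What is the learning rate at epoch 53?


n_drops = ⌊53/13⌋ = 4
lr = 0.3·0.8^4 = 0.3·0.4096 = 0.12288

0.12288


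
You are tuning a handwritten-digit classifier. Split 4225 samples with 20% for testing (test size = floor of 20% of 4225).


Test = ⌊4225·20/100⌋ = 845
Train = 4225 - 845 = 3380

Train: 3380, Test: 845


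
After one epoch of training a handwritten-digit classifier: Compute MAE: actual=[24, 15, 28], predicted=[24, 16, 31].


Absolute errors: |24-24|=0, |15-16|=1, |28-31|=3
Sum = 4
MAE = 4/3 = 4/3

4/3


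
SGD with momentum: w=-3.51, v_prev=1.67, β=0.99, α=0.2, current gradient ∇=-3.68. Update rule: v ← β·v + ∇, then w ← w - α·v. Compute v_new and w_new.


v_new = 0.99·1.67 - 3.68 = 1.6533 - 3.68 = -2.0267
w_new = -3.51 - 0.2·-2.0267 = -3.51 + 0.40534 = -3.10466

v_new=-2.0267, w_new=-3.10466


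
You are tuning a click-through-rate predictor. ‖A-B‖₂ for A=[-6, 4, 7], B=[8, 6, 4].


d = √((-6-8)² + (4-6)² + (7-4)²)
  = √(196 + 4 + 9)
  = √209 = 14.4568

14.4568


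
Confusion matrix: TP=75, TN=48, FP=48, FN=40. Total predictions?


Total = TP + TN + FP + FN
= 75 + 48 + 48 + 40
= 211
(Predicted positive: 123, predicted negative: 88)

211


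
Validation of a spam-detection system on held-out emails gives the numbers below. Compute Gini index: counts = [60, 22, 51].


Probabilities: [60/133, 22/133, 51/133] ≈ [0.4511, 0.1654, 0.3835]
Σpᵢ² = (3600 + 484 + 2601)/133² = 6685/17689
Gini = 1 - Σpᵢ² = 1 - 6685/17689 = 0.6221

0.6221


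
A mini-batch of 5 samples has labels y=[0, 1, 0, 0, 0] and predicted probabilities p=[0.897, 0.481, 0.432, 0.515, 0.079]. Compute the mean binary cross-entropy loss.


L[0] = -ln(1-0.897) = -ln(0.103) = 2.273
L[1] = -ln(0.481) = 0.7319
L[2] = -ln(1-0.432) = -ln(0.568) = 0.5656
L[3] = -ln(1-0.515) = -ln(0.485) = 0.7236
L[4] = -ln(1-0.079) = -ln(0.921) = 0.0823
mean = (2.273 + 0.7319 + 0.5656 + 0.7236 + 0.0823)/5 = 0.8753

0.8753


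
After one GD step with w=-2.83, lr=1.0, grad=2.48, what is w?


w_new = w - α·∇
= -2.83 - 1.0·2.48
= -2.83 - 2.48
= -5.31

-5.31


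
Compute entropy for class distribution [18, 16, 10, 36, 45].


Probabilities: [18/125, 16/125, 10/125, 36/125, 45/125] ≈ [0.144, 0.128, 0.08, 0.288, 0.36]
H = -((18/125)·log₂(18/125) + (16/125)·log₂(16/125) + (10/125)·log₂(10/125) + (36/125)·log₂(36/125) + (45/125)·log₂(45/125))
  = 2.1216 bits

2.1216 bits


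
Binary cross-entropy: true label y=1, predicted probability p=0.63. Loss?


BCE = -[y·ln(p) + (1-y)·ln(1-p)]
= -1·ln(0.63) - 0
= -ln(0.63) = 0.462

0.462


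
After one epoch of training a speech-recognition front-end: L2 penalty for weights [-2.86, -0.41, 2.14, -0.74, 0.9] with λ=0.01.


‖w‖₂² = (-2.86)² + (-0.41)² + (2.14)² + (-0.74)² + (0.9)²
     = 8.1796 + 0.1681 + 4.5796 + 0.5476 + 0.81
     = 14.2849
λ·‖w‖₂² = 0.01·14.2849 = 0.142849

0.142849


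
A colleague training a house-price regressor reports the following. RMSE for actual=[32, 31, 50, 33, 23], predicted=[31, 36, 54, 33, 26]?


MSE = 51/5 = 10.2
RMSE = √(51/5) = 3.1937

3.1937


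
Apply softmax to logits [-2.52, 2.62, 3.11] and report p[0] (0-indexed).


Exponentials: e^-2.52=0.0805, e^2.62=13.7357, e^3.11=22.421
Sum = 36.2372
Softmax = [0.0022, 0.3791, 0.6187]
p[0] = 0.0805/36.2372 = 0.0022

0.0022


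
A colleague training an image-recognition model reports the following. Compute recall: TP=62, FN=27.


Recall = TP/(TP+FN)
= 62/(62+27)
= 62/89 = 69.66%

69.66%


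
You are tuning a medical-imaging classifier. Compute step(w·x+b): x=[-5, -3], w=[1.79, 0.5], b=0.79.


z = (-5)·(1.79) + (-3)·(0.5) + 0.79
  = -9.66
step(z) = 0 (z<0)

0


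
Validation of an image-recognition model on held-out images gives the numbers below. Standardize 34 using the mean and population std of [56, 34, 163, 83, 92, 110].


μ = 89.6667, σ = 40.9742
z = (34 - 89.6667)/40.9742 = -1.3586

-1.3586


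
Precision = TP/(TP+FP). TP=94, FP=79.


Precision = TP/(TP+FP)
= 94/(94+79)
= 94/173 = 54.34%

54.34%


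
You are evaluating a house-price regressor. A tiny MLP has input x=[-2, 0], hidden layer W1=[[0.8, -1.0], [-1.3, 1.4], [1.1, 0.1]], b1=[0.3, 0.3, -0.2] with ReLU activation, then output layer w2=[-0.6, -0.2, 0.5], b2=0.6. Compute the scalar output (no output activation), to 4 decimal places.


z1[0] = (0.8)·(-2) + (-1.0)·(0) + 0.3 = -1.3
z1[1] = (-1.3)·(-2) + (1.4)·(0) + 0.3 = 2.9
z1[2] = (1.1)·(-2) + (0.1)·(0) - 0.2 = -2.4
h = ReLU(z1) = [0.0, 2.9, 0.0]
output = (-0.6)·(0.0) + (-0.2)·(2.9) + (0.5)·(0.0) + 0.6 = 0.02

0.02


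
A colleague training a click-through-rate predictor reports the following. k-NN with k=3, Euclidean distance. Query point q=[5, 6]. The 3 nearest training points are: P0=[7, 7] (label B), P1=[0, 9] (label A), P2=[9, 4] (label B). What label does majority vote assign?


d(q,P0) = 2.2361  (label B)
d(q,P1) = 5.831  (label A)
d(q,P2) = 4.4721  (label B)
Votes: A=1, B=2
Majority → B

B


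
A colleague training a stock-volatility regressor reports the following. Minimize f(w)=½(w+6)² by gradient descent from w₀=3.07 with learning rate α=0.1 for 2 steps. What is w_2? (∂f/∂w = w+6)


step 1: grad = 3.07+6 = 9.07; w = 3.07 - 0.1·(9.07) = 2.163
step 2: grad = 2.163+6 = 8.163; w = 2.163 - 0.1·(8.163) = 1.3467

1.3467


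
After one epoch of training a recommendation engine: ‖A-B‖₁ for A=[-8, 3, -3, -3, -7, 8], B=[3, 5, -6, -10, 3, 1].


d = |-8-3| + |3-5| + |-3+ 6| + |-3+ 10| + |-7-3| + |8-1|
  = 11 + 2 + 3 + 7 + 10 + 7
  = 40

40


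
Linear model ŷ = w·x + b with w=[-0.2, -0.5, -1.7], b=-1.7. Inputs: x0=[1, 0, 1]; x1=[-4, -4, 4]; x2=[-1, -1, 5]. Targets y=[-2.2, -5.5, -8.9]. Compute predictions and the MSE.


ŷ0 = (-0.2)·(1) + (-0.5)·(0) + (-1.7)·(1) - 1.7 = -3.6
ŷ1 = (-0.2)·(-4) + (-0.5)·(-4) + (-1.7)·(4) - 1.7 = -5.7
ŷ2 = (-0.2)·(-1) + (-0.5)·(-1) + (-1.7)·(5) - 1.7 = -9.5
errors² = [1.96, 0.04, 0.36]
MSE = 2.3600/3 = 0.7867

0.7867


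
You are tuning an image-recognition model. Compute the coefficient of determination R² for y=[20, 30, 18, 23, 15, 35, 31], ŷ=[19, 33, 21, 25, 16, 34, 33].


ȳ = 24.5714
SS_res = Σ(y-ŷ)² = 29
SS_tot = Σ(y-ȳ)² = 337.71
R² = 1 - SS_res/SS_tot = 1 - 0.0859 = 0.9141

0.9141


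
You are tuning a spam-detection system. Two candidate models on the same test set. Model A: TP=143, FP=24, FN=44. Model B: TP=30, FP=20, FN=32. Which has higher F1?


Model A: P=143/167=0.8563, R=143/187=0.7647, F1=2PR/(P+R)=2TP/(2TP+FP+FN)=286/354=0.8079
Model B: P=30/50=0.6, R=30/62=0.4839, F1=2PR/(P+R)=2TP/(2TP+FP+FN)=60/112=0.5357
0.8079 > 0.5357 → Model A

Model A


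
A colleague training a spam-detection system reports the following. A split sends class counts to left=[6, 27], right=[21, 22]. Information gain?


Parent = [27, 49], H_parent = 0.9387
H_left = 0.684 (n=33), H_right = 0.9996 (n=43)
H_children = (33/76)·0.684 + (43/76)·0.9996 = 0.8626
IG = 0.9387 - 0.8626 = 0.0761

0.0761


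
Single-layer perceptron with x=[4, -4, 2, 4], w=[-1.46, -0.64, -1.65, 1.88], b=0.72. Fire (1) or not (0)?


z = (4)·(-1.46) + (-4)·(-0.64) + (2)·(-1.65) + (4)·(1.88) + 0.72
  = 1.66
step(z) = 1 (z≥0)

1


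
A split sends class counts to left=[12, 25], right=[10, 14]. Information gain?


Parent = [22, 39], H_parent = 0.9432
H_left = 0.909 (n=37), H_right = 0.9799 (n=24)
H_children = (37/61)·0.909 + (24/61)·0.9799 = 0.9369
IG = 0.9432 - 0.9369 = 0.0063

0.0063


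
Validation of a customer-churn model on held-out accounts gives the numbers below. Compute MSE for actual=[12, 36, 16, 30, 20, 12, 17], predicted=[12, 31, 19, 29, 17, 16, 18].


Squared errors: (12-12)²=0, (36-31)²=25, (16-19)²=9, (30-29)²=1, (20-17)²=9, (12-16)²=16, (17-18)²=1
Sum = 61
MSE = 61/7 = 61/7

61/7


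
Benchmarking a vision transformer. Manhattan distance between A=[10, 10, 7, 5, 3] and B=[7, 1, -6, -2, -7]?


d = |10-7| + |10-1| + |7+ 6| + |5+ 2| + |3+ 7|
  = 3 + 9 + 13 + 7 + 10
  = 42

42


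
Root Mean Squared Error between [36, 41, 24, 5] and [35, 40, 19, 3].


MSE = 31/4 = 7.75
RMSE = √(31/4) = 2.7839

2.7839


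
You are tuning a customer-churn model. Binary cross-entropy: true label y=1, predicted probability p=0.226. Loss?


BCE = -[y·ln(p) + (1-y)·ln(1-p)]
= -1·ln(0.226) - 0
= -ln(0.226) = 1.4872

1.4872


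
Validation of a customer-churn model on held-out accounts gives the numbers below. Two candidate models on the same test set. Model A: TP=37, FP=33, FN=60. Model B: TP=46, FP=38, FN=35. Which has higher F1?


Model A: P=37/70=0.5286, R=37/97=0.3814, F1=2PR/(P+R)=2TP/(2TP+FP+FN)=74/167=0.4431
Model B: P=46/84=0.5476, R=46/81=0.5679, F1=2PR/(P+R)=2TP/(2TP+FP+FN)=92/165=0.5576
0.4431 < 0.5576 → Model B

Model B


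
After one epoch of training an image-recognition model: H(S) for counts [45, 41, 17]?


Probabilities: [45/103, 41/103, 17/103] ≈ [0.4369, 0.3981, 0.165]
H = -((45/103)·log₂(45/103) + (41/103)·log₂(41/103) + (17/103)·log₂(17/103))
  = 1.4799 bits

1.4799 bits


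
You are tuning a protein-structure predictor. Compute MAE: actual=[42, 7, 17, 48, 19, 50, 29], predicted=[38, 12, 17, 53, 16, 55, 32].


Absolute errors: |42-38|=4, |7-12|=5, |17-17|=0, |48-53|=5, |19-16|=3, |50-55|=5, |29-32|=3
Sum = 25
MAE = 25/7 = 25/7

25/7


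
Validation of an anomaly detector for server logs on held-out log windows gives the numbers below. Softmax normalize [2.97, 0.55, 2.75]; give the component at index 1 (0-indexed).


Exponentials: e^2.97=19.4919, e^0.55=1.7333, e^2.75=15.6426
Sum = 36.8678
Softmax = [0.5287, 0.047, 0.4243]
p[1] = 1.7333/36.8678 = 0.047

0.047


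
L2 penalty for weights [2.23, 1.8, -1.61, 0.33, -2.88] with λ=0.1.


‖w‖₂² = (2.23)² + (1.8)² + (-1.61)² + (0.33)² + (-2.88)²
     = 4.9729 + 3.24 + 2.5921 + 0.1089 + 8.2944
     = 19.2083
λ·‖w‖₂² = 0.1·19.2083 = 1.92083

1.92083


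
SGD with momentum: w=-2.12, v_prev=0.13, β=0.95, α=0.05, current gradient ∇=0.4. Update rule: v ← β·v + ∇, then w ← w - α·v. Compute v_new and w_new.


v_new = 0.95·0.13 + 0.4 = 0.1235 + 0.4 = 0.5235
w_new = -2.12 - 0.05·0.5235 = -2.12 - 0.026175 = -2.146175

v_new=0.5235, w_new=-2.146175


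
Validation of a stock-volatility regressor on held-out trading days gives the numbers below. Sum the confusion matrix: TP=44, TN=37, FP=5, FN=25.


Total = TP + TN + FP + FN
= 44 + 37 + 5 + 25
= 111
(Predicted positive: 49, predicted negative: 62)

111


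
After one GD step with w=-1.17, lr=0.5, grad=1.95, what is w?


w_new = w - α·∇
= -1.17 - 0.5·1.95
= -1.17 - 0.975
= -2.145

-2.145


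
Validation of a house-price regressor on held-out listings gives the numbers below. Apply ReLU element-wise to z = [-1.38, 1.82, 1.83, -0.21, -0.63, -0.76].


ReLU(-1.38) = max(0, -1.38) = 0.0
ReLU(1.82) = max(0, 1.82) = 1.82
ReLU(1.83) = max(0, 1.83) = 1.83
ReLU(-0.21) = max(0, -0.21) = 0.0
ReLU(-0.63) = max(0, -0.63) = 0.0
ReLU(-0.76) = max(0, -0.76) = 0.0
result = [0.0, 1.82, 1.83, 0.0, 0.0, 0.0]

[0.0, 1.82, 1.83, 0.0, 0.0, 0.0]


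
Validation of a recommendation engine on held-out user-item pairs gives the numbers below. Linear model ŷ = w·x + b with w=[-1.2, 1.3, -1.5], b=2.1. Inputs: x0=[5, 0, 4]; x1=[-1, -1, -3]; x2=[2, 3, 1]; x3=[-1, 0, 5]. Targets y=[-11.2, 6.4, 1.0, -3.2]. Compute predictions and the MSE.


ŷ0 = (-1.2)·(5) + (1.3)·(0) + (-1.5)·(4) + 2.1 = -9.9
ŷ1 = (-1.2)·(-1) + (1.3)·(-1) + (-1.5)·(-3) + 2.1 = 6.5
ŷ2 = (-1.2)·(2) + (1.3)·(3) + (-1.5)·(1) + 2.1 = 2.1
ŷ3 = (-1.2)·(-1) + (1.3)·(0) + (-1.5)·(5) + 2.1 = -4.2
errors² = [1.69, 0.01, 1.21, 1.0]
MSE = 3.9100/4 = 0.9775

0.9775
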